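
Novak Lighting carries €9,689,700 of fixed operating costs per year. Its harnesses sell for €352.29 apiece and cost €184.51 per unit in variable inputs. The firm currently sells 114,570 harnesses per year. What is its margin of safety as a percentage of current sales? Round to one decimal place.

49.6%

Contribution margin per unit = €352.29 − €184.51 = €167.78. Break-even units = €9,689,700 ÷ €167.78 = 57,752.41; break-even revenue = 57,752.41 × €352.29 = €20,345,597.88.
Actual sales revenue = 114,570 × €352.29 = €40,361,865.30.
Margin of safety = (€40,361,865.30 − €20,345,597.88) ÷ €40,361,865.30 = 49.6%.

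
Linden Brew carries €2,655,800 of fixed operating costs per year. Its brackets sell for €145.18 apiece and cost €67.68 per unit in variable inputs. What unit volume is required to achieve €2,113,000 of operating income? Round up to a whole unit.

Unit CM = price − variable cost = €145.18 − €67.68 = €77.50.
Required volume = (fixed costs + target profit) ÷ CM = (€2,655,800 + €2,113,000) ÷ €77.50 = 61,532.90, so 61,533 brackets.

61,533 brackets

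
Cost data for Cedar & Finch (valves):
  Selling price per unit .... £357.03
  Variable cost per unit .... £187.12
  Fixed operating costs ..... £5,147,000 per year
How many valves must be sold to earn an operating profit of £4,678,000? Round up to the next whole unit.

57,825 valves

Contribution margin per unit = £357.03 − £187.12 = £169.91.
Required volume = (fixed costs + target profit) ÷ CM = (£5,147,000 + £4,678,000) ÷ £169.91 = 57,824.73, so 57,825 valves.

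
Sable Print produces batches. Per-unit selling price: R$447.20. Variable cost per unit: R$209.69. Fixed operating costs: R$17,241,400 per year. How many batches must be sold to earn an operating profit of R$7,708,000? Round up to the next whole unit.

Each unit contributes R$447.20 − R$209.69 = R$237.51.
Units = (FC + target) / CM = (R$17,241,400 + R$7,708,000) / R$237.51 = 105,045.68, so 105,046 batches.

105,046 batches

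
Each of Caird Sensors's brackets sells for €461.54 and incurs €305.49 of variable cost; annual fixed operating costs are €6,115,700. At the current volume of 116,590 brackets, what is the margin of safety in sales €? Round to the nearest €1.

Contribution margin per unit = €461.54 − €305.49 = €156.05. Break-even units = €6,115,700 ÷ €156.05 = 39,190.64; break-even revenue = 39,190.64 × €461.54 = €18,088,049.84.
Current sales = 116,590 × €461.54 = €53,810,948.60.
Margin of safety = €53,810,948.60 − €18,088,049.84 = €35,722,899.

€35,722,899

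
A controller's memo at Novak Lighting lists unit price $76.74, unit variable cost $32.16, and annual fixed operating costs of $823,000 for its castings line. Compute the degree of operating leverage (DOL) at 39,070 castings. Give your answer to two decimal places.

1.90

Contribution at this volume is 39,070 × $44.58 = $1,741,740.60.
EBIT = $1,741,740.60 − $823,000 = $918,740.60.
DOL = contribution ÷ EBIT = $1,741,740.60 ÷ $918,740.60 = 1.8958.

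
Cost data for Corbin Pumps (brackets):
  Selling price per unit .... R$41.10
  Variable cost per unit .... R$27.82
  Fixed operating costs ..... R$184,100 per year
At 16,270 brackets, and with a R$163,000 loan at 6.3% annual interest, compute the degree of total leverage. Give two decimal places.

Contribution at this volume is 16,270 × R$13.28 = R$216,065.60.
Operating income = contribution − fixed costs = R$216,065.60 − R$184,100 = R$31,965.60. Interest = R$10,269.00, so EBIT − I = R$21,696.60.
Degree of total leverage = total CM / (EBIT − interest) = R$216,065.60 / R$21,696.60 = 9.9585.

9.96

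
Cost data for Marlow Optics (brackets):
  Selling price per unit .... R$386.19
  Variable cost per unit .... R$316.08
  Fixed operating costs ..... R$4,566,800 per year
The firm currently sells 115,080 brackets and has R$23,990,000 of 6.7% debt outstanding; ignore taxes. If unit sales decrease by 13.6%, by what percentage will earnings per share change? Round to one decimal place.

-57.9%

At 115,080 units, contribution = 115,080 × R$70.11 = R$8,068,258.80.
Subtracting fixed costs: EBIT = R$8,068,258.80 − R$4,566,800 = R$3,501,458.80.
Interest = R$1,607,330.00, so EBIT − I = R$1,894,128.80.
Degree of combined leverage = contribution ÷ (EBIT − I) = R$8,068,258.80 ÷ R$1,894,128.80 = 4.2596.
%ΔEPS = DCL × %ΔSales = 4.2596 × -13.6% = -57.9%.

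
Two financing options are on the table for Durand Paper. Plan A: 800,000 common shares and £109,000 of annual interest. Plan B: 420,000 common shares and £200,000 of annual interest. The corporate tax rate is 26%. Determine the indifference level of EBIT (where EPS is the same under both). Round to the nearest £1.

£300,579

At indifference, (EBIT − 109,000)(1 − t)/800,000 = (EBIT − 200,000)(1 − t)/420,000.
The (1 − t) factor cancels: (EBIT − 109,000) × 420,000 = (EBIT − 200,000) × 800,000.
Solving, EBIT = (200,000·800,000 − 109,000·420,000) / (800,000 − 420,000) = 114,220,000,000 / 380,000 = 300,578.95.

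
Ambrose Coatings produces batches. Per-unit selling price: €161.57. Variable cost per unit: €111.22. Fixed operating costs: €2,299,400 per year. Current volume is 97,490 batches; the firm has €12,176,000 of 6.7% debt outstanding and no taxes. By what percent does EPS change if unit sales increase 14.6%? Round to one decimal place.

+40.0%

Contribution at this volume is 97,490 × €50.35 = €4,908,621.50.
Subtracting fixed costs: EBIT = €4,908,621.50 − €2,299,400 = €2,609,221.50.
After interest of €815,792.00, pre-tax earnings = €1,793,429.50.
Degree of combined leverage = contribution ÷ (EBIT − I) = €4,908,621.50 ÷ €1,793,429.50 = 2.7370.
%ΔEPS = DCL × %ΔSales = 2.7370 × +14.6% = +40.0%.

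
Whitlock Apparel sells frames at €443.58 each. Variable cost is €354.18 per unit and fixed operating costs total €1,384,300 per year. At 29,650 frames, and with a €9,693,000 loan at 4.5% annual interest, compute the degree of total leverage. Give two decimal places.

3.19

Total contribution margin = 29,650 × €89.40 = €2,650,710.00.
Subtracting fixed costs: EBIT = €2,650,710.00 − €1,384,300 = €1,266,410.00. Interest = €436,185.00, so EBIT − I = €830,225.00.
Degree of total leverage = total CM / (EBIT − interest) = €2,650,710.00 / €830,225.00 = 3.1928.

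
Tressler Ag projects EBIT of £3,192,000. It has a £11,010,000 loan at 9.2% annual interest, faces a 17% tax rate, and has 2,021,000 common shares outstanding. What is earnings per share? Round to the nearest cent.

£0.89

Pre-tax income = £3,192,000 − £1,012,920.00 = £2,179,080.00.
Net income = £2,179,080.00 × (1 − 0.17) = £1,808,636.40.
EPS = £1,808,636.40 ÷ 2,021,000 = £0.89.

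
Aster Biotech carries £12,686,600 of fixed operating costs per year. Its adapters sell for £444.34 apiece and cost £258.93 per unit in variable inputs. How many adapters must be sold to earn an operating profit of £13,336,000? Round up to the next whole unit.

Contribution margin per unit = £444.34 − £258.93 = £185.41.
Required volume = (fixed costs + target profit) ÷ CM = (£12,686,600 + £13,336,000) ÷ £185.41 = 140,351.65, so 140,352 adapters.

140,352 adapters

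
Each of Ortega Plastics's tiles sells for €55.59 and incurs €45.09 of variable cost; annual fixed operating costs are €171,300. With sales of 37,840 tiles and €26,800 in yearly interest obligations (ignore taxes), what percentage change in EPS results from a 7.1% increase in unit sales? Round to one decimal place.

Contribution at this volume is 37,840 × €10.50 = €397,320.00.
Subtracting fixed costs: EBIT = €397,320.00 − €171,300 = €226,020.00.
After interest of €26,800.00, pre-tax earnings = €199,220.00.
Degree of combined leverage = contribution ÷ (EBIT − I) = €397,320.00 ÷ €199,220.00 = 1.9944.
EPS therefore changes by 1.9944 × (+7.1%) = +14.2%.

+14.2%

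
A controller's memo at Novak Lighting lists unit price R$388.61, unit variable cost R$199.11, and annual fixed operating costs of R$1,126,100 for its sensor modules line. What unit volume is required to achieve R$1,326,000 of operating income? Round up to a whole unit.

12,940 sensor modules

Unit CM = price − variable cost = R$388.61 − R$199.11 = R$189.50.
Need Q such that Q × R$189.50 − R$1,126,100 = R$1,326,000, i.e. Q = R$2,452,100 / R$189.50 = 12,939.84 → 12,940.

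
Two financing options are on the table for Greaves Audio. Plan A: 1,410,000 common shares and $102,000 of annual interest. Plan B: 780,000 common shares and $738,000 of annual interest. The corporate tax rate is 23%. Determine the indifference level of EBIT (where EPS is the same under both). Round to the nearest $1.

$1,525,429

Set EPS_A = EPS_B: (EBIT − $102,000)(1 − 0.23) ÷ 1,410,000 = (EBIT − $738,000)(1 − 0.23) ÷ 780,000.
The (1 − t) factor cancels: (EBIT − 102,000) × 780,000 = (EBIT − 738,000) × 1,410,000.
EBIT × (1,410,000 − 780,000) = 738,000 × 1,410,000 − 102,000 × 780,000 = 961,020,000,000, so EBIT = 961,020,000,000 ÷ 630,000 = 1,525,428.57.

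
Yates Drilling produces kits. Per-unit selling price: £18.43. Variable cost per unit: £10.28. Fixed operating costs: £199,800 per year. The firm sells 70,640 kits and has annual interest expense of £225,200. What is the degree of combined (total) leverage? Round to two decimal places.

3.82

At 70,640 units, contribution = 70,640 × £8.15 = £575,716.00.
Operating income = contribution − fixed costs = £575,716.00 − £199,800 = £375,916.00. Interest = £225,200.00, so EBIT − I = £150,716.00.
Degree of total leverage = total CM / (EBIT − interest) = £575,716.00 / £150,716.00 = 3.8199.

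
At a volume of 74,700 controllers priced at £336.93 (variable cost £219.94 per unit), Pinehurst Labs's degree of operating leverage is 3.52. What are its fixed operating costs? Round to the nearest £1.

Total contribution margin = 74,700 × £116.99 = £8,739,153.00.
DOL = contribution / EBIT, so EBIT = £8,739,153.00 / 3.52 = £2,482,713.92.
Fixed costs = CM − EBIT = £8,739,153.00 − £2,482,713.92 = £6,256,439.

£6,256,439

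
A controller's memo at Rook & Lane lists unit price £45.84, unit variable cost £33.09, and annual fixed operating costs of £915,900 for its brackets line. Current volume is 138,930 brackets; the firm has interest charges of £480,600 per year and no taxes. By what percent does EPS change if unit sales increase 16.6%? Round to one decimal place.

Contribution at this volume is 138,930 × £12.75 = £1,771,357.50.
Subtracting fixed costs: EBIT = £1,771,357.50 − £915,900 = £855,457.50.
After interest of £480,600.00, pre-tax earnings = £374,857.50.
Degree of combined leverage = contribution ÷ (EBIT − I) = £1,771,357.50 ÷ £374,857.50 = 4.7254.
EPS therefore changes by 4.7254 × (+16.6%) = +78.4%.

+78.4%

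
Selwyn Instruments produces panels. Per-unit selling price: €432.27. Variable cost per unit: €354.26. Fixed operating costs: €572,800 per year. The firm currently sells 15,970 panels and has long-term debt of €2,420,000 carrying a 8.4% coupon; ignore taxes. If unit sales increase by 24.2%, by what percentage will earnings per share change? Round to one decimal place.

+64.2%

Contribution at this volume is 15,970 × €78.01 = €1,245,819.70.
Operating income = contribution − fixed costs = €1,245,819.70 − €572,800 = €673,019.70.
After interest of €203,280.00, pre-tax earnings = €469,739.70.
Degree of combined leverage = contribution ÷ (EBIT − I) = €1,245,819.70 ÷ €469,739.70 = 2.6521.
EPS therefore changes by 2.6521 × (+24.2%) = +64.2%.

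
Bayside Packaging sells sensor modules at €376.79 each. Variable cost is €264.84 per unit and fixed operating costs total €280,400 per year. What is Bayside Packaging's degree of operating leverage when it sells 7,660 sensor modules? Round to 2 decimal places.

1.49

Contribution at this volume is 7,660 × €111.95 = €857,537.00.
Operating income = contribution − fixed costs = €857,537.00 − €280,400 = €577,137.00.
DOL = contribution ÷ EBIT = €857,537.00 ÷ €577,137.00 = 1.4858.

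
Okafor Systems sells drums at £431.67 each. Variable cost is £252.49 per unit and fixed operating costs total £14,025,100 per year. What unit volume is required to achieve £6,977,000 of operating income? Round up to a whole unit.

Contribution margin per unit = £431.67 − £252.49 = £179.18.
Required volume = (fixed costs + target profit) ÷ CM = (£14,025,100 + £6,977,000) ÷ £179.18 = 117,212.30, so 117,213 drums.

117,213 drums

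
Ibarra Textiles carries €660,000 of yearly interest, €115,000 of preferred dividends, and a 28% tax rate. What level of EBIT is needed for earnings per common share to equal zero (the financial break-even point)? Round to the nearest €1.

€819,722

Preferred dividends are paid after tax, so their pre-tax equivalent is €115,000 ÷ (1 − 0.28) = €159,722.22.
Financial break-even EBIT = interest + D_p ÷ (1 − t) = €660,000 + €159,722.22 = €819,722.22.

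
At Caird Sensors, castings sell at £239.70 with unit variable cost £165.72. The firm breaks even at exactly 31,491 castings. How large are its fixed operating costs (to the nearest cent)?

Contribution margin per unit = £239.70 − £165.72 = £73.98.
Fixed costs = break-even units × CM = 31,491 × £73.98 = £2,329,704.18.

£2,329,704.18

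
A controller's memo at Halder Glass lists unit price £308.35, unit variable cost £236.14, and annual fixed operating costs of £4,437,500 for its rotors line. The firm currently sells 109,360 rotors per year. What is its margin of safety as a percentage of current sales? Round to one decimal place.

Unit CM = price − variable cost = £308.35 − £236.14 = £72.21. Break-even units = £4,437,500 ÷ £72.21 = 61,452.71; break-even revenue = 61,452.71 × £308.35 = £18,948,942.32.
Current sales = 109,360 × £308.35 = £33,721,156.00.
Margin of safety = (£33,721,156.00 − £18,948,942.32) ÷ £33,721,156.00 = 43.8%.

43.8%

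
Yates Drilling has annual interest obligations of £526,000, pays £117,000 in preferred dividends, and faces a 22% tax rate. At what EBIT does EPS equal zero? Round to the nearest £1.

Grossing the preferred dividend up to pre-tax terms: £117,000 / (1 − 0.22) = £150,000.00.
EPS = 0 when EBIT covers interest plus the pre-tax preferred burden: £526,000 + £150,000.00 = £676,000.00.

£676,000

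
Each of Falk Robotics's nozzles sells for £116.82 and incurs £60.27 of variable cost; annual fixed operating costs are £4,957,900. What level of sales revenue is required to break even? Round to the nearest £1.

£10,241,943

CM per unit = £116.82 − £60.27 = £56.55; CM ratio = £56.55 / £116.82 = 0.4841.
Break-even revenue = fixed costs × price ÷ CM = £4,957,900 × £116.82 ÷ £56.55 = £10,241,943.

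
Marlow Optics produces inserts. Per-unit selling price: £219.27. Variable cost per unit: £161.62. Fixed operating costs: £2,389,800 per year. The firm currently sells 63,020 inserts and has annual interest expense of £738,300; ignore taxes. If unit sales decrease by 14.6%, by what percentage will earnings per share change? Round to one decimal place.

-105.0%

At 63,020 units, contribution = 63,020 × £57.65 = £3,633,103.00.
EBIT = £3,633,103.00 − £2,389,800 = £1,243,303.00.
Interest = £738,300.00, so EBIT − I = £505,003.00.
Degree of combined leverage = contribution ÷ (EBIT − I) = £3,633,103.00 ÷ £505,003.00 = 7.1942.
%ΔEPS = DCL × %ΔSales = 7.1942 × -14.6% = -105.0%.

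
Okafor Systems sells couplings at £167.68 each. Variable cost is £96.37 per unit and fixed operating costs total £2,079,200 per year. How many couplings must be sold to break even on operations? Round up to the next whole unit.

29,158 couplings

Unit CM = price − variable cost = £167.68 − £96.37 = £71.31.
Break-even Q = £2,079,200 / £71.31 = 29,157.20 → 29,158 couplings.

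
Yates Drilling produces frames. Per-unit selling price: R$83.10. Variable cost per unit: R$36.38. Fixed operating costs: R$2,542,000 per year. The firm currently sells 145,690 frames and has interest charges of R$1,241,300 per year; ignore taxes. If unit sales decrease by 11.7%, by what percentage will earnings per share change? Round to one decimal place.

Contribution at this volume is 145,690 × R$46.72 = R$6,806,636.80.
Subtracting fixed costs: EBIT = R$6,806,636.80 − R$2,542,000 = R$4,264,636.80.
After interest of R$1,241,300.00, pre-tax earnings = R$3,023,336.80.
DCL = total CM / (EBIT − I) = R$6,806,636.80 / R$3,023,336.80 = 2.2514.
EPS therefore changes by 2.2514 × (-11.7%) = -26.3%.

-26.3%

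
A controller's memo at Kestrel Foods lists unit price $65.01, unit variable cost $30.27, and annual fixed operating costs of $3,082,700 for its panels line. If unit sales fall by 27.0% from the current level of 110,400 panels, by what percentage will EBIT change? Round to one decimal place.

Total contribution margin = 110,400 × $34.74 = $3,835,296.00.
Operating income = contribution − fixed costs = $3,835,296.00 − $3,082,700 = $752,596.00.
Degree of operating leverage = $3,835,296.00 / $752,596.00 = 5.0961.
Operating income changes by 5.0961 × -27.0% = -137.6%.

-137.6%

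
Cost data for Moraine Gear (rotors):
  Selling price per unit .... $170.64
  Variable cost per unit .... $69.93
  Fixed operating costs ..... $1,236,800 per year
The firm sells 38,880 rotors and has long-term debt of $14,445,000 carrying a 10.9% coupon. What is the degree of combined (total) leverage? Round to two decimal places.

3.55

Contribution at this volume is 38,880 × $100.71 = $3,915,604.80.
EBIT = $3,915,604.80 − $1,236,800 = $2,678,804.80. Interest = $1,574,505.00, so EBIT − I = $1,104,299.80.
Degree of total leverage = total CM / (EBIT − interest) = $3,915,604.80 / $1,104,299.80 = 3.5458.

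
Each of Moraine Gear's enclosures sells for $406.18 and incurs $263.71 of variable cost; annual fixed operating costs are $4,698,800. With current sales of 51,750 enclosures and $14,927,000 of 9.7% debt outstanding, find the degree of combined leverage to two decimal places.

6.01

Contribution at this volume is 51,750 × $142.47 = $7,372,822.50.
Operating income = contribution − fixed costs = $7,372,822.50 − $4,698,800 = $2,674,022.50. Interest = $1,447,919.00.
DOL = $7,372,822.50 ÷ $2,674,022.50 = 2.7572; DFL = $2,674,022.50 ÷ $1,226,103.50 = 2.1809.
Combined leverage = 2.7572 × 2.1809 = 6.0132.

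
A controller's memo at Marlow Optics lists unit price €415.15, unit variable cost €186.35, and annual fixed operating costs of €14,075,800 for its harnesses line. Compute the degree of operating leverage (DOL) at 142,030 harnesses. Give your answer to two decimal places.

1.76

Total contribution margin = 142,030 × €228.80 = €32,496,464.00.
Subtracting fixed costs: EBIT = €32,496,464.00 − €14,075,800 = €18,420,664.00.
Degree of operating leverage = €32,496,464.00 / €18,420,664.00 = 1.7641.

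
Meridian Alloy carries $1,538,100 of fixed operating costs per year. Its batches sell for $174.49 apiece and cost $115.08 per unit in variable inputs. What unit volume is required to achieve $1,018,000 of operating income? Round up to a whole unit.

43,025 batches

Each unit contributes $174.49 − $115.08 = $59.41.
Required volume = (fixed costs + target profit) ÷ CM = ($1,538,100 + $1,018,000) ÷ $59.41 = 43,024.74, so 43,025 batches.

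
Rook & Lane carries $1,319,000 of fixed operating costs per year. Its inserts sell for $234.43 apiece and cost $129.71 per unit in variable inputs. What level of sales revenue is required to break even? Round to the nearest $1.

Contribution margin per unit = $234.43 − $129.71 = $104.72, a CM ratio of $104.72 ÷ $234.43 = 0.4467.
Break-even revenue = fixed costs × price ÷ CM = $1,319,000 × $234.43 ÷ $104.72 = $2,952,761.

$2,952,761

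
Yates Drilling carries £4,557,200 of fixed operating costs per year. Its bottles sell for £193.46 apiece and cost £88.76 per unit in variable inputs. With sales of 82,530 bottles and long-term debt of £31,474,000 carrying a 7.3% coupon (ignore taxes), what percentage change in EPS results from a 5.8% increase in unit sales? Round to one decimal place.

Total contribution margin = 82,530 × £104.70 = £8,640,891.00.
EBIT = £8,640,891.00 − £4,557,200 = £4,083,691.00.
Interest = £2,297,602.00, so EBIT − I = £1,786,089.00.
Degree of combined leverage = contribution ÷ (EBIT − I) = £8,640,891.00 ÷ £1,786,089.00 = 4.8379.
EPS therefore changes by 4.8379 × (+5.8%) = +28.1%.

+28.1%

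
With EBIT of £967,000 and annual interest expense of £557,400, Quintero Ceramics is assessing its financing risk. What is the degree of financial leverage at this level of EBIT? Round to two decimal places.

2.36

Interest = £557,400.00.
Degree of financial leverage = EBIT / (EBIT − interest) = £967,000 / £409,600.00 = 2.3608.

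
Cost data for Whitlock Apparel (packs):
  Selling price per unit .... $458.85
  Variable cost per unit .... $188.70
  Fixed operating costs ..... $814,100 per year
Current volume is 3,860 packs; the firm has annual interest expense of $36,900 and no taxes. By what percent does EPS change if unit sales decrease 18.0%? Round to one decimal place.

Contribution at this volume is 3,860 × $270.15 = $1,042,779.00.
Operating income = contribution − fixed costs = $1,042,779.00 − $814,100 = $228,679.00.
After interest of $36,900.00, pre-tax earnings = $191,779.00.
Degree of combined leverage = contribution ÷ (EBIT − I) = $1,042,779.00 ÷ $191,779.00 = 5.4374.
%ΔEPS = DCL × %ΔSales = 5.4374 × -18.0% = -97.9%.

-97.9%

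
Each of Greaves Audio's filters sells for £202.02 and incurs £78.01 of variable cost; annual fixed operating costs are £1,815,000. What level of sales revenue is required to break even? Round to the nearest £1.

CM per unit = £202.02 − £78.01 = £124.01; CM ratio = £124.01 / £202.02 = 0.6139.
Break-even revenue = fixed costs × price ÷ CM = £1,815,000 × £202.02 ÷ £124.01 = £2,956,748.

£2,956,748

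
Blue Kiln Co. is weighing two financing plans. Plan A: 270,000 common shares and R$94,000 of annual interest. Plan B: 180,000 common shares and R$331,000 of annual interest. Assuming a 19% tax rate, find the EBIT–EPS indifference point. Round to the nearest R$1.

R$805,000

At indifference, (EBIT − 94,000)(1 − t)/270,000 = (EBIT − 331,000)(1 − t)/180,000.
The (1 − t) factor cancels: (EBIT − 94,000) × 180,000 = (EBIT − 331,000) × 270,000.
Solving, EBIT = (331,000·270,000 − 94,000·180,000) / (270,000 − 180,000) = 72,450,000,000 / 90,000 = 805,000.00.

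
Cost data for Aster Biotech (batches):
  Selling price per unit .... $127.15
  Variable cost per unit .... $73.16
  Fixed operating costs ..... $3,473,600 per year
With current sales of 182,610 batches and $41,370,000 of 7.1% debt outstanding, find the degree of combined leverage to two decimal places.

Contribution at this volume is 182,610 × $53.99 = $9,859,113.90.
Operating income = contribution − fixed costs = $9,859,113.90 − $3,473,600 = $6,385,513.90. Interest = $2,937,270.00.
DOL = $9,859,113.90 ÷ $6,385,513.90 = 1.5440; DFL = $6,385,513.90 ÷ $3,448,243.90 = 1.8518.
DCL = DOL × DFL = 1.5440 × 1.8518 = 2.8592.

2.86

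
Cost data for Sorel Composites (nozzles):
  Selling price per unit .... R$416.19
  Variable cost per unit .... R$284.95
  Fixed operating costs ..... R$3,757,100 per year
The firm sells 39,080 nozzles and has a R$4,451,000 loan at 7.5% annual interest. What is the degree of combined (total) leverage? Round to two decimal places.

Total contribution margin = 39,080 × R$131.24 = R$5,128,859.20.
EBIT = R$5,128,859.20 − R$3,757,100 = R$1,371,759.20. Interest = R$333,825.00, so EBIT − I = R$1,037,934.20.
DCL = contribution ÷ (EBIT − I) = R$5,128,859.20 ÷ R$1,037,934.20 = 4.9414.

4.94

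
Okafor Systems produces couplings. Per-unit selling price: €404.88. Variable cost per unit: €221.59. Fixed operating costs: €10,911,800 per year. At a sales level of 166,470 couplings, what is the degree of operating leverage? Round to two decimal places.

Total contribution margin = 166,470 × €183.29 = €30,512,286.30.
Operating income = contribution − fixed costs = €30,512,286.30 − €10,911,800 = €19,600,486.30.
DOL = contribution ÷ EBIT = €30,512,286.30 ÷ €19,600,486.30 = 1.5567.

1.56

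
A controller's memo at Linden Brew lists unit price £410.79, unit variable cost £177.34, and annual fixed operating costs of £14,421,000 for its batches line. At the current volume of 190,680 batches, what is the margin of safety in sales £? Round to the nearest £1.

Contribution margin per unit = £410.79 − £177.34 = £233.45. Break-even units = £14,421,000 ÷ £233.45 = 61,773.40; break-even revenue = 61,773.40 × £410.79 = £25,375,894.58.
Actual sales revenue = 190,680 × £410.79 = £78,329,437.20.
Margin of safety = £78,329,437.20 − £25,375,894.58 = £52,953,543.

£52,953,543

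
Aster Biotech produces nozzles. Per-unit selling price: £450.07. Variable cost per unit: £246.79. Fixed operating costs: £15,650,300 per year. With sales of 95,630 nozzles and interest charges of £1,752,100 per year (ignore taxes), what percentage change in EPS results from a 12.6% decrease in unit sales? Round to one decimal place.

-120.2%

Total contribution margin = 95,630 × £203.28 = £19,439,666.40.
EBIT = £19,439,666.40 − £15,650,300 = £3,789,366.40.
Interest = £1,752,100.00, so EBIT − I = £2,037,266.40.
Degree of combined leverage = contribution ÷ (EBIT − I) = £19,439,666.40 ÷ £2,037,266.40 = 9.5420.
EPS therefore changes by 9.5420 × (-12.6%) = -120.2%.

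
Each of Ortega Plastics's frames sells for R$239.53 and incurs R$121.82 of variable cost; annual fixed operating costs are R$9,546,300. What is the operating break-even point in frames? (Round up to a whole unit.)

Unit CM = price − variable cost = R$239.53 − R$121.82 = R$117.71.
Break-even volume = fixed costs ÷ CM per unit = R$9,546,300 ÷ R$117.71 = 81,100.16, so 81,101 frames.

81,101 frames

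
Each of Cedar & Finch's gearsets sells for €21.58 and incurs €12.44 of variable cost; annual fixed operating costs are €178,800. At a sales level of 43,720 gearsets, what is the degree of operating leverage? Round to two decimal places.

1.81

At 43,720 units, contribution = 43,720 × €9.14 = €399,600.80.
EBIT = €399,600.80 − €178,800 = €220,800.80.
DOL = contribution ÷ EBIT = €399,600.80 ÷ €220,800.80 = 1.8098.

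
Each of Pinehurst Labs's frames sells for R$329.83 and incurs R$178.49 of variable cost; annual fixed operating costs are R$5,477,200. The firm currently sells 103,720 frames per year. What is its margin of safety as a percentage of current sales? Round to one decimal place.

65.1%

Contribution margin per unit = R$329.83 − R$178.49 = R$151.34. Break-even units = R$5,477,200 ÷ R$151.34 = 36,191.36; break-even revenue = 36,191.36 × R$329.83 = R$11,936,995.35.
Actual sales revenue = 103,720 × R$329.83 = R$34,209,967.60.
Margin of safety = (R$34,209,967.60 − R$11,936,995.35) ÷ R$34,209,967.60 = 65.1%.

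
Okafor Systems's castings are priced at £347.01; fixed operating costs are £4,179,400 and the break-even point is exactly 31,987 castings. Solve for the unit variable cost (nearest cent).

At break-even, FC = Q × (P − VC), so P − VC = £4,179,400 ÷ 31,987 = £130.6593.
Hence VC = price − CM = £347.01 − £130.6593 = £216.35.

£216.35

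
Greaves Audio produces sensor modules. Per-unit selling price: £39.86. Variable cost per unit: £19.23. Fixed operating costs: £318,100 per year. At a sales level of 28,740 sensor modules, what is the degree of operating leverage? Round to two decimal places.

2.16

At 28,740 units, contribution = 28,740 × £20.63 = £592,906.20.
Subtracting fixed costs: EBIT = £592,906.20 − £318,100 = £274,806.20.
DOL = contribution ÷ EBIT = £592,906.20 ÷ £274,806.20 = 2.1575.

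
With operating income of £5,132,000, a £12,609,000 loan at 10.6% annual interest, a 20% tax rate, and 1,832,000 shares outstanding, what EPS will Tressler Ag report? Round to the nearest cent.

£1.66

Interest = £1,336,554.00, so EBT = £5,132,000 − £1,336,554.00 = £3,795,446.00.
After tax at 20%: net income = £3,795,446.00 × 0.80 = £3,036,356.80.
EPS = £3,036,356.80 ÷ 1,832,000 = £1.66.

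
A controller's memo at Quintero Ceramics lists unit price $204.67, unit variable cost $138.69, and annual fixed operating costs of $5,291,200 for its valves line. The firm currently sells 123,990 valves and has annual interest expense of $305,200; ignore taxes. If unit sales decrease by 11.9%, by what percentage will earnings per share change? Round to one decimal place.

-37.7%

Total contribution margin = 123,990 × $65.98 = $8,180,860.20.
EBIT = $8,180,860.20 − $5,291,200 = $2,889,660.20.
After interest of $305,200.00, pre-tax earnings = $2,584,460.20.
Degree of combined leverage = contribution ÷ (EBIT − I) = $8,180,860.20 ÷ $2,584,460.20 = 3.1654.
EPS therefore changes by 3.1654 × (-11.9%) = -37.7%.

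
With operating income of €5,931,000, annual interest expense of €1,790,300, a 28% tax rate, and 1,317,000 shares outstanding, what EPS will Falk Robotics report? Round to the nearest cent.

Pre-tax income = €5,931,000 − €1,790,300.00 = €4,140,700.00.
After tax at 28%: net income = €4,140,700.00 × 0.72 = €2,981,304.00.
Per share: €2,981,304.00 / 1,317,000 shares = €2.26.

€2.26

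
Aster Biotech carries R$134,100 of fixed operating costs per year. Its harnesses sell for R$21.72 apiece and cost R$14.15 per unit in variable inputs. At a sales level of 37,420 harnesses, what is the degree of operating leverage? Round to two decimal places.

At 37,420 units, contribution = 37,420 × R$7.57 = R$283,269.40.
Operating income = contribution − fixed costs = R$283,269.40 − R$134,100 = R$149,169.40.
DOL = contribution ÷ EBIT = R$283,269.40 ÷ R$149,169.40 = 1.8990.

1.90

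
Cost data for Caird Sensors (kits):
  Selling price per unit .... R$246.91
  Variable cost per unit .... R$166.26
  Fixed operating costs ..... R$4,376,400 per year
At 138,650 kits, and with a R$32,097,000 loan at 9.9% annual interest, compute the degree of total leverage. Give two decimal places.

At 138,650 units, contribution = 138,650 × R$80.65 = R$11,182,122.50.
Operating income = contribution − fixed costs = R$11,182,122.50 − R$4,376,400 = R$6,805,722.50. Interest = R$3,177,603.00.
DOL = R$11,182,122.50 ÷ R$6,805,722.50 = 1.6430; DFL = R$6,805,722.50 ÷ R$3,628,119.50 = 1.8758.
Combined leverage = 1.6430 × 1.8758 = 3.0819.

3.08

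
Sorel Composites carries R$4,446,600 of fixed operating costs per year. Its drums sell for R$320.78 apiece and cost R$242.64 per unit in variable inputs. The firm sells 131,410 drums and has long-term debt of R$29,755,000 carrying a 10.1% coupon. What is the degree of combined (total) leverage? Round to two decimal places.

3.65

At 131,410 units, contribution = 131,410 × R$78.14 = R$10,268,377.40.
Subtracting fixed costs: EBIT = R$10,268,377.40 − R$4,446,600 = R$5,821,777.40. Interest = R$3,005,255.00, so EBIT − I = R$2,816,522.40.
Degree of total leverage = total CM / (EBIT − interest) = R$10,268,377.40 / R$2,816,522.40 = 3.6458.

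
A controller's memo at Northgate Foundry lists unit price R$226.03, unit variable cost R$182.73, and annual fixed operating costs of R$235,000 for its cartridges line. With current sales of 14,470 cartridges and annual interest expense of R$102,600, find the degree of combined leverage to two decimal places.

Contribution at this volume is 14,470 × R$43.30 = R$626,551.00.
Operating income = contribution − fixed costs = R$626,551.00 − R$235,000 = R$391,551.00. Interest = R$102,600.00, so EBIT − I = R$288,951.00.
Degree of total leverage = total CM / (EBIT − interest) = R$626,551.00 / R$288,951.00 = 2.1684.

2.17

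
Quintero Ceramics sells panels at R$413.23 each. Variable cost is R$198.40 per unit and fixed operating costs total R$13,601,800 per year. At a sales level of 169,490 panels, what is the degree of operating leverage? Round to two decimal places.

Contribution at this volume is 169,490 × R$214.83 = R$36,411,536.70.
EBIT = R$36,411,536.70 − R$13,601,800 = R$22,809,736.70.
DOL = contribution ÷ EBIT = R$36,411,536.70 ÷ R$22,809,736.70 = 1.5963.

1.60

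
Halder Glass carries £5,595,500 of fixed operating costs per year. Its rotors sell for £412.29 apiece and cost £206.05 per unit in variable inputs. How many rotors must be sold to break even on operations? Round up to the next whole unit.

27,132 rotors

Unit CM = price − variable cost = £412.29 − £206.05 = £206.24.
Units to break even: £5,595,500 ÷ £206.24 = 27,131.01, rounded up to 27,132.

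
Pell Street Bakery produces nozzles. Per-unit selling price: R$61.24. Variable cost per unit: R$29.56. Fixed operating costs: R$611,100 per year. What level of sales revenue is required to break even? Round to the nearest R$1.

R$1,181,306

CM per unit = R$61.24 − R$29.56 = R$31.68; CM ratio = R$31.68 / R$61.24 = 0.5173.
Break-even sales = FC ÷ CM ratio = R$611,100 × R$61.24 / R$31.68 = R$1,181,306.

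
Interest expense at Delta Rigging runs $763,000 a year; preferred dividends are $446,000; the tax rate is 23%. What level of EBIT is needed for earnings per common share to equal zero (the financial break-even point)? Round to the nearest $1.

$1,342,221

Preferred dividends are paid after tax, so their pre-tax equivalent is $446,000 ÷ (1 − 0.23) = $579,220.78.
Financial break-even EBIT = interest + D_p ÷ (1 − t) = $763,000 + $579,220.78 = $1,342,220.78.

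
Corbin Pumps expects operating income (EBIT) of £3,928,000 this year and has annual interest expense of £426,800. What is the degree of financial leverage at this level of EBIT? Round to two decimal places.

1.12

Interest = £426,800.00.
Degree of financial leverage = EBIT / (EBIT − interest) = £3,928,000 / £3,501,200.00 = 1.1219.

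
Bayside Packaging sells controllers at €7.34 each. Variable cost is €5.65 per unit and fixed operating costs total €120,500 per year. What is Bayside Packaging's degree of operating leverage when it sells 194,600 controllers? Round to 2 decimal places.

Contribution at this volume is 194,600 × €1.69 = €328,874.00.
Operating income = contribution − fixed costs = €328,874.00 − €120,500 = €208,374.00.
So DOL = total CM / EBIT = €328,874.00 / €208,374.00 = 1.5783.

1.58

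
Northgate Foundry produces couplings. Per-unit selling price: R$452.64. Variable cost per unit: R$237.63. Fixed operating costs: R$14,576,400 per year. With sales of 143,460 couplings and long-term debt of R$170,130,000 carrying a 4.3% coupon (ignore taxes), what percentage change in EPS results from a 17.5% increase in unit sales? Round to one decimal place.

At 143,460 units, contribution = 143,460 × R$215.01 = R$30,845,334.60.
Operating income = contribution − fixed costs = R$30,845,334.60 − R$14,576,400 = R$16,268,934.60.
After interest of R$7,315,590.00, pre-tax earnings = R$8,953,344.60.
DCL = total CM / (EBIT − I) = R$30,845,334.60 / R$8,953,344.60 = 3.4451.
EPS therefore changes by 3.4451 × (+17.5%) = +60.3%.

+60.3%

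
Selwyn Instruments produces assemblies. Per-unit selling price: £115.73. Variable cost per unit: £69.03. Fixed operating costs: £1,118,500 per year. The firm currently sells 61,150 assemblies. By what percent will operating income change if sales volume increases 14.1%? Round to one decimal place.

At 61,150 units, contribution = 61,150 × £46.70 = £2,855,705.00.
Subtracting fixed costs: EBIT = £2,855,705.00 − £1,118,500 = £1,737,205.00.
So DOL = total CM / EBIT = £2,855,705.00 / £1,737,205.00 = 1.6439.
%ΔEBIT = DOL × %ΔSales = 1.6439 × +14.1% = +23.2%.

+23.2%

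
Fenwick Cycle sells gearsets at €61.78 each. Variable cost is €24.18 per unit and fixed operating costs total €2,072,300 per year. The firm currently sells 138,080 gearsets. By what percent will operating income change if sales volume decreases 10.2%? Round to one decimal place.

-17.0%

Total contribution margin = 138,080 × €37.60 = €5,191,808.00.
Subtracting fixed costs: EBIT = €5,191,808.00 − €2,072,300 = €3,119,508.00.
Degree of operating leverage = €5,191,808.00 / €3,119,508.00 = 1.6643.
%ΔEBIT = DOL × %ΔSales = 1.6643 × -10.2% = -17.0%.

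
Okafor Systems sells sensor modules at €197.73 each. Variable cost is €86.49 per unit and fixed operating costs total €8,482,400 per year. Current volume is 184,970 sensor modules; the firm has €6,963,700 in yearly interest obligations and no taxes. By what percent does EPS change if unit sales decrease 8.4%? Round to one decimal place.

Total contribution margin = 184,970 × €111.24 = €20,576,062.80.
EBIT = €20,576,062.80 − €8,482,400 = €12,093,662.80.
After interest of €6,963,700.00, pre-tax earnings = €5,129,962.80.
Degree of combined leverage = contribution ÷ (EBIT − I) = €20,576,062.80 ÷ €5,129,962.80 = 4.0110.
EPS therefore changes by 4.0110 × (-8.4%) = -33.7%.

-33.7%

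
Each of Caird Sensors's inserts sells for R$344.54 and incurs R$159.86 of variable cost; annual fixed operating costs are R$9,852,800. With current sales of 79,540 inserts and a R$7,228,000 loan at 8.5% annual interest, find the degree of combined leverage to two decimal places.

Total contribution margin = 79,540 × R$184.68 = R$14,689,447.20.
Operating income = contribution − fixed costs = R$14,689,447.20 − R$9,852,800 = R$4,836,647.20. Interest = R$614,380.00, so EBIT − I = R$4,222,267.20.
DCL = contribution ÷ (EBIT − I) = R$14,689,447.20 ÷ R$4,222,267.20 = 3.4790.

3.48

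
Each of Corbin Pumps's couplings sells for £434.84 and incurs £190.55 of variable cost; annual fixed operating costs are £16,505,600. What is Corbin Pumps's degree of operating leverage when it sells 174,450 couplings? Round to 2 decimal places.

1.63

Contribution at this volume is 174,450 × £244.29 = £42,616,390.50.
Operating income = contribution − fixed costs = £42,616,390.50 − £16,505,600 = £26,110,790.50.
DOL = contribution ÷ EBIT = £42,616,390.50 ÷ £26,110,790.50 = 1.6321.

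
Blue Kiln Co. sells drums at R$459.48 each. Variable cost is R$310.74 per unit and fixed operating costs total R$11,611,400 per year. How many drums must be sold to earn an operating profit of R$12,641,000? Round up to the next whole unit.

Contribution margin per unit = R$459.48 − R$310.74 = R$148.74.
Required volume = (fixed costs + target profit) ÷ CM = (R$11,611,400 + R$12,641,000) ÷ R$148.74 = 163,052.31, so 163,053 drums.

163,053 drums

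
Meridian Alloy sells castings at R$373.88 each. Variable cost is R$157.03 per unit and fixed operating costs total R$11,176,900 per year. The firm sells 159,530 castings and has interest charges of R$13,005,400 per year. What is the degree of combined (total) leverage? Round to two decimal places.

3.32

Contribution at this volume is 159,530 × R$216.85 = R$34,594,080.50.
Operating income = contribution − fixed costs = R$34,594,080.50 − R$11,176,900 = R$23,417,180.50. Interest = R$13,005,400.00.
DOL = R$34,594,080.50 ÷ R$23,417,180.50 = 1.4773; DFL = R$23,417,180.50 ÷ R$10,411,780.50 = 2.2491.
DCL = DOL × DFL = 1.4773 × 2.2491 = 3.3226.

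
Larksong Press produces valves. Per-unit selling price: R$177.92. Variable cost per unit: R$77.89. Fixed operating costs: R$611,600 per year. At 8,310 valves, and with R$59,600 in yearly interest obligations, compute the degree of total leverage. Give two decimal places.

5.19

Total contribution margin = 8,310 × R$100.03 = R$831,249.30.
Subtracting fixed costs: EBIT = R$831,249.30 − R$611,600 = R$219,649.30. Interest = R$59,600.00.
DOL = R$831,249.30 ÷ R$219,649.30 = 3.7844; DFL = R$219,649.30 ÷ R$160,049.30 = 1.3724.
DCL = DOL × DFL = 3.7844 × 1.3724 = 5.1937.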